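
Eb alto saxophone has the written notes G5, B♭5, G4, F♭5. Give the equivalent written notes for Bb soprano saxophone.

C5 Eb5 C4 Bbb4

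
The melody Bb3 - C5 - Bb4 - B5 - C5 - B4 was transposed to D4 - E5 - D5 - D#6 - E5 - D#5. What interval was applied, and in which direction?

From Bb3 to D4 is 3 letter names — a third of some quality.
Bb3 to D4 is 4 semitones, which makes it a major third; the second version is higher, so the direction is up.
Checking another pair — B4 → D#5 — gives the same interval.

up a major third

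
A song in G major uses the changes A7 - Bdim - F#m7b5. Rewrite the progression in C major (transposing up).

D7 Edim Bm7b5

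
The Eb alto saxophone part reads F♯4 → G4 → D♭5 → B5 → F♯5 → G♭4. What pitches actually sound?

A3 Bb3 Fb4 D5 A4 Bbb3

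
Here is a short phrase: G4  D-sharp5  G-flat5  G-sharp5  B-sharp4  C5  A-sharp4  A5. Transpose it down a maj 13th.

G4 gives Bb2
D#5 gives F#3
Gb5 gives Bbb3
G#5 gives B3
B#4 gives D#3
C5 gives Eb3
A#4 gives C#3
A5 gives C4

Bb2 F#3 Bbb3 B3 D#3 Eb3 C#3 C4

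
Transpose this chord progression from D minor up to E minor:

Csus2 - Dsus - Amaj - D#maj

Dsus2 Esus Bmaj E#maj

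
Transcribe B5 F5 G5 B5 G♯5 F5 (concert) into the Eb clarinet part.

G#5 D5 E5 G#5 E#5 D5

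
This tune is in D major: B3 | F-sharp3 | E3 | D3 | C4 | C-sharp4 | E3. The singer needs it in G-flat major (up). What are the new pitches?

Eb4 Bb3 Ab3 Gb3 Fb4 F4 Ab3

D major to G-flat major up is a diminished fourth, so every note moves up by that interval.
B3 → Eb4
F#3 → Bb3
E3 → Ab3
D3 → Gb3
C4 → Fb4
C#4 → F4
E3 → Ab3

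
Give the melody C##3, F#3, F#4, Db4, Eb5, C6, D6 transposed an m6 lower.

C##3 gives E##2
F#3 gives A#2
F#4 gives A#3
Db4 gives F3
Eb5 gives G4
C6 gives E5
D6 gives F#5

E##2 A#2 A#3 F3 G4 E5 F#5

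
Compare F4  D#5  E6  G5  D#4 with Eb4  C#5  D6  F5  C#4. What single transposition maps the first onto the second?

down a major second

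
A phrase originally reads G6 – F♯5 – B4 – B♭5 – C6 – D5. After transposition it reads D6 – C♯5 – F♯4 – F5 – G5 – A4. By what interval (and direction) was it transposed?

down a perfect fourth

From G6 to D6 is 4 letter names — a fourth of some quality.
D6 to G6 is 5 semitones, which makes it a perfect fourth; the second version is lower, so the direction is down.
Checking another pair — D5 → A4 — gives the same interval.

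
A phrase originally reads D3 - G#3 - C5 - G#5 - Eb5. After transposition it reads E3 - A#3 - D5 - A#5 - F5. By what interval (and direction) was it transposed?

Take the first pair: D3 → E3. D to E spans 2 letter names, so the interval is some kind of second.
D3 to E3 is 2 semitones, which makes it a major second; the second version is higher, so the direction is up.
Checking another pair — Eb5 → F5 — gives the same interval.

up a major second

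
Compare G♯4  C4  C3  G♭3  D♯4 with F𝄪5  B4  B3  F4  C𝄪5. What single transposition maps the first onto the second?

Take the first pair: G#4 → F##5. G to F spans 7 letter names, so the interval is some kind of seventh.
G#4 to F##5 is 11 semitones, which makes it a major seventh; the second version is higher, so the direction is up.
Checking another pair — D#4 → C##5 — gives the same interval.

up a major seventh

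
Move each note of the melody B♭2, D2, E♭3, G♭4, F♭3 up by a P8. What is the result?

Bb2 → Bb3
D2 → D3
Eb3 → Eb4
Gb4 → Gb5
Fb3 → Fb4

Bb3 D3 Eb4 Gb5 Fb4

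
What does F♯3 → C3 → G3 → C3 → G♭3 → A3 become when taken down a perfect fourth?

C#3 G2 D3 G2 Db3 E3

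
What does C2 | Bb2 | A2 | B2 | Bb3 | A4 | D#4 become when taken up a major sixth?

A2 G3 F#3 G#3 G4 F#5 B#4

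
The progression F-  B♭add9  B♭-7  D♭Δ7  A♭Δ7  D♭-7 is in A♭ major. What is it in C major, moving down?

A- Dadd9 D-7 FΔ7 CΔ7 F-7

A♭ major down to C major is a minor sixth; each chord root moves by that interval while the quality stays the same.
F-: root F down a minor sixth → A, giving A-.
B♭add9: root B♭ down a minor sixth → D, giving Dadd9.
B♭-7: root B♭ down a minor sixth → D, giving D-7.
D♭Δ7: root D♭ down a minor sixth → F, giving FΔ7.
A♭Δ7: root A♭ down a minor sixth → C, giving CΔ7.
D♭-7: root D♭ down a minor sixth → F, giving F-7.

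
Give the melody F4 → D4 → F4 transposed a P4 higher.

Bb4 G4 Bb4

F4 -> Bb4
D4 -> G4
F4 -> Bb4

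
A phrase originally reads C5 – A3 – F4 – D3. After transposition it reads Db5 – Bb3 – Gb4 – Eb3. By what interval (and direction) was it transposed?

Take the first pair: C5 → Db5. C to D spans 2 letter names, so the interval is some kind of second.
C5 to Db5 is 1 semitone, which makes it a minor second; the second version is higher, so the direction is up.
Checking another pair — D3 → Eb3 — gives the same interval.

up a minor second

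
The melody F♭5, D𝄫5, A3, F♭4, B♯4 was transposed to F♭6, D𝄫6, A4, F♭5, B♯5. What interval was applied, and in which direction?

up a perfect octave

From Fb5 to Fb6 is 8 letter names — an octave of some quality.
Fb5 to Fb6 is 12 semitones, which makes it a perfect octave; the second version is higher, so the direction is up.
Checking another pair — B#4 → B#5 — gives the same interval.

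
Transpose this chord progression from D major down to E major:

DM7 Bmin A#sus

D major down to E major is a minor seventh; each chord root moves by that interval while the quality stays the same.
DM7: root D down a minor seventh → E, giving EM7.
Bmin: root B down a minor seventh → C#, giving C#min.
A#sus: root A# down a minor seventh → B#, giving B#sus.

EM7 C#min B#sus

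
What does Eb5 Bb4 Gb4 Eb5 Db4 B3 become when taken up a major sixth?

Eb5 up a major sixth is C6.
Bb4: a sixth up reaches G, and 9 semitones makes it G5.
Gb4 up a major sixth is Eb5.
Eb5 up a major sixth is C6.
Db4 up a major sixth is Bb4.
B3 up a major sixth is G#4.

C6 G5 Eb5 C6 Bb4 G#4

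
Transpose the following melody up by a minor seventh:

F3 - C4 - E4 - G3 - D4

F3: a seventh up reaches E, and 10 semitones makes it Eb4.
C4 up a minor seventh is Bb4.
A minor seventh up from E4 gives D5.
A minor seventh up from G3 gives F4.
D4: a seventh up reaches C, and 10 semitones makes it C5.

Eb4 Bb4 D5 F4 C5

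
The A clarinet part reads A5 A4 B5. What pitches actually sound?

Written C4 on the A clarinet sounds as A3, a minor third lower; apply that shift to every note.
A5 → F#5
A4 → F#4
B5 → G#5

F#5 F#4 G#5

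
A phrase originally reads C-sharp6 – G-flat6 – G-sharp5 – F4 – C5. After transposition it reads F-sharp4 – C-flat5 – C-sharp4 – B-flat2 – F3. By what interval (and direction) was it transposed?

From C#6 to F#4 is 12 letter names — a twelfth of some quality.
F#4 to C#6 is 19 semitones, which makes it a perfect twelfth; the second version is lower, so the direction is down.
Checking another pair — C5 → F3 — gives the same interval.

down a perfect twelfth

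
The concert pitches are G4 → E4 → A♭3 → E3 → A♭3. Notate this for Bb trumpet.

A4 F#4 Bb3 F#3 Bb3

The Bb trumpet sounds a major second below written, so the written part must be a major second above concert — transpose each note up.
G4 gives A4
E4 gives F#4
Ab3 gives Bb3
E3 gives F#3
Ab3 gives Bb3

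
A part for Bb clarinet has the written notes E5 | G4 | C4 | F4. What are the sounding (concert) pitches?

The Bb clarinet sounds a major second below written, so transpose each written note down a major second.
E5 to D5
G4 to F4
C4 to Bb3
F4 to Eb4

D5 F4 Bb3 Eb4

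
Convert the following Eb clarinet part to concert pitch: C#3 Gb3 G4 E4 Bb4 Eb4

E3 Bbb3 Bb4 G4 Db5 Gb4

Written C4 on the Eb clarinet sounds as Eb4, a minor third higher; apply that shift to every note.
C#3 becomes E3
Gb3 becomes Bbb3
G4 becomes Bb4
E4 becomes G4
Bb4 becomes Db5
Eb4 becomes Gb4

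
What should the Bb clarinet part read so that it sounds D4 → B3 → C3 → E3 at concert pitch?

E4 C#4 D3 F#3

The Bb clarinet sounds a major second below written, so the written part must be a major second above concert — transpose each note up.
D4 -> E4
B3 -> C#4
C3 -> D3
E3 -> F#3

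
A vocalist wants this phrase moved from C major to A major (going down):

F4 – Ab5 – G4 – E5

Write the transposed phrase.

From C down to A is a minor third; apply that to each pitch.
F4 to D4
Ab5 to F5
G4 to E4
E5 to C#5

D4 F5 E4 C#5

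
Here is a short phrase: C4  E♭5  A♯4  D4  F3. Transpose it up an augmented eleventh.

C4 gives F#5
Eb5 gives A6
A#4 gives D##6
D4 gives G#5
F3 gives B4

F#5 A6 D##6 G#5 B4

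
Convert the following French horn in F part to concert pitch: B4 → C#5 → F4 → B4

E4 F#4 Bb3 E4

Written C4 on the French horn in F sounds as F3, a perfect fifth lower; apply that shift to every note.
B4 gives E4
C#5 gives F#4
F4 gives Bb3
B4 gives E4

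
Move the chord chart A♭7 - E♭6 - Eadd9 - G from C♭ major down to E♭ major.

C♭ major down to E♭ major is a minor sixth; each chord root moves by that interval while the quality stays the same.
A♭7: root A♭ down a minor sixth → C, giving C7.
E♭6: root E♭ down a minor sixth → G, giving G6.
Eadd9: root E down a minor sixth → G#, giving G#add9.
G: root G down a minor sixth → B, giving B.

C7 G6 G#add9 B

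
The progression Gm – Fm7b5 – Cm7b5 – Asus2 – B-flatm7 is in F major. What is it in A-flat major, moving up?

Bbm Abm7b5 Ebm7b5 Csus2 Dbm7

F major up to A-flat major is a minor third; each chord root moves by that interval while the quality stays the same.
Gm: root G up a minor third → Bb, giving Bbm.
Fm7b5: root F up a minor third → Ab, giving Abm7b5.
Cm7b5: root C up a minor third → Eb, giving Ebm7b5.
Asus2: root A up a minor third → C, giving Csus2.
B-flatm7: root B-flat up a minor third → Db, giving Dbm7.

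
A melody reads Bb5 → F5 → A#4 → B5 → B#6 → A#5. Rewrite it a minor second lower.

Bb5 to A5
F5 to E5
A#4 to G##4
B5 to A#5
B#6 to A##6
A#5 to G##5

A5 E5 G##4 A#5 A##6 G##5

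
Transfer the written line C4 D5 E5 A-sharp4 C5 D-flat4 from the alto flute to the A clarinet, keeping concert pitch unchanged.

Bb3 C5 D5 G#4 Bb4 Cb4

First find concert pitch: the alto flute sounds a perfect fourth below written, so C4 D5 E5 A-sharp4 C5 D-flat4 sounds G3 A4 B4 E#4 G4 Ab3.
Then write for A clarinet: it sounds a minor third below written, so the part must be a minor third above concert.
G3 → Bb3
A4 → C5
B4 → D5
E#4 → G#4
G4 → Bb4
Ab3 → Cb4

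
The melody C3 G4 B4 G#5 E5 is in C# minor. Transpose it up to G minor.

Gb3 Db5 F5 D6 Bb5

C# minor to G minor up is a diminished fifth, so every note moves up by that interval.
C3 to Gb3
G4 to Db5
B4 to F5
G#5 to D6
E5 to Bb5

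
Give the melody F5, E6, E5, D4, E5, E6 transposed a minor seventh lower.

G4 F#5 F#4 E3 F#4 F#5

A minor seventh down from F5 gives G4.
E6 down a minor seventh is F#5.
A minor seventh down from E5 gives F#4.
A minor seventh down from D4 gives E3.
A minor seventh down from E5 gives F#4.
A minor seventh down from E6 gives F#5.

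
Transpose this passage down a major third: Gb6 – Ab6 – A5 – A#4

Ebb6 Fb6 F5 F#4

Gb6: a third down reaches E, and 4 semitones makes it Ebb6.
A major third down from Ab6 gives Fb6.
A5: a third down reaches F, and 4 semitones makes it F5.
A major third down from A#4 gives F#4.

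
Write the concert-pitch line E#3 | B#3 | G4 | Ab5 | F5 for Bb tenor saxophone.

F##4 C##5 A5 Bb6 G6

The Bb tenor saxophone sounds a major ninth below written, so the written part must be a major ninth above concert — transpose each note up.
E#3 -> F##4
B#3 -> C##5
G4 -> A5
Ab5 -> Bb6
F5 -> G6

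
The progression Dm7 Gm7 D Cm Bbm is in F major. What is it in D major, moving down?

F major down to D major is a minor third; each chord root moves by that interval while the quality stays the same.
Dm7: root D down a minor third → B, giving Bm7.
Gm7: root G down a minor third → E, giving Em7.
D: root D down a minor third → B, giving B.
Cm: root C down a minor third → A, giving Am.
Bbm: root Bb down a minor third → G, giving Gm.

Bm7 Em7 B Am Gm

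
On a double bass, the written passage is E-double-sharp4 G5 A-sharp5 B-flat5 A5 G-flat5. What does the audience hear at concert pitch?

The double bass sounds a perfect octave below written, so transpose each written note down a perfect octave.
E##4 -> E##3
G5 -> G4
A#5 -> A#4
Bb5 -> Bb4
A5 -> A4
Gb5 -> Gb4

E##3 G4 A#4 Bb4 A4 Gb4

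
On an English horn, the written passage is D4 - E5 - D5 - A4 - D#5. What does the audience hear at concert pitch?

G3 A4 G4 D4 G#4

Written C4 on the English horn sounds as F3, a perfect fifth lower; apply that shift to every note.
D4 to G3
E5 to A4
D5 to G4
A4 to D4
D#5 to G#4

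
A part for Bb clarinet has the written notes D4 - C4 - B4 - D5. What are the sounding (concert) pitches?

C4 Bb3 A4 C5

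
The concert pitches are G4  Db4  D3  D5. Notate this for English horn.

D5 Ab4 A3 A5

Written C4 sounds as F3 on the English horn, so concert pitches are written a perfect fifth up.
G4 to D5
Db4 to Ab4
D3 to A3
D5 to A5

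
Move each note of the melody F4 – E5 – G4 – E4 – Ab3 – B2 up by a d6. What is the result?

F4 to Dbb5
E5 to Cb6
G4 to Ebb5
E4 to Cb5
Ab3 to Fbb4
B2 to Gb3

Dbb5 Cb6 Ebb5 Cb5 Fbb4 Gb3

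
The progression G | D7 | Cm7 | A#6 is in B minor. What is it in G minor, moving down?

Eb Bb7 Abm7 F#6

B minor down to G minor is a major third; each chord root moves by that interval while the quality stays the same.
G: root G down a major third → Eb, giving Eb.
D7: root D down a major third → Bb, giving Bb7.
Cm7: root C down a major third → Ab, giving Abm7.
A#6: root A# down a major third → F#, giving F#6.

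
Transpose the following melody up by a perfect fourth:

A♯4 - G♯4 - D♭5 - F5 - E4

D#5 C#5 Gb5 Bb5 A4

A#4 -> D#5
G#4 -> C#5
Db5 -> Gb5
F5 -> Bb5
E4 -> A4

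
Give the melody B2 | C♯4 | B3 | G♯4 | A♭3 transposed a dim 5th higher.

B2: a fifth up reaches F, and 6 semitones makes it F3.
C#4: a fifth up reaches G, and 6 semitones makes it G4.
B3: a fifth up reaches F, and 6 semitones makes it F4.
A diminished fifth up from G#4 gives D5.
Ab3: a fifth up reaches E, and 6 semitones makes it Ebb4.

F3 G4 F4 D5 Ebb4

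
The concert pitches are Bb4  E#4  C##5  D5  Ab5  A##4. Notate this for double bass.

Bb5 E#5 C##6 D6 Ab6 A##5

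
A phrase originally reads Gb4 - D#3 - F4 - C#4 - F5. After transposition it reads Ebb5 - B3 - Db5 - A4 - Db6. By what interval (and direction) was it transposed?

up a minor sixth

Take the first pair: Gb4 → Ebb5. G to E spans 6 letter names, so the interval is some kind of sixth.
Gb4 to Ebb5 is 8 semitones, which makes it a minor sixth; the second version is higher, so the direction is up.
Checking another pair — F5 → Db6 — gives the same interval.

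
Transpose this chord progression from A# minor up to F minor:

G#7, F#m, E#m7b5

Eb7 Dbm Cm7b5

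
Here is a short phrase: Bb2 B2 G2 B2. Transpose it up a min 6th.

Bb2 becomes Gb3
B2 becomes G3
G2 becomes Eb3
B2 becomes G3

Gb3 G3 Eb3 G3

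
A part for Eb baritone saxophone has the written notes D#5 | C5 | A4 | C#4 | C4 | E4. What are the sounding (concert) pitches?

F#3 Eb3 C3 E2 Eb2 G2

Written C4 on the Eb baritone saxophone sounds as Eb2, a major thirteenth lower; apply that shift to every note.
D#5 → F#3
C5 → Eb3
A4 → C3
C#4 → E2
C4 → Eb2
E4 → G2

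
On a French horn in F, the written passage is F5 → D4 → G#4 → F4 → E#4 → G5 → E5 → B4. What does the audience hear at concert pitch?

Bb4 G3 C#4 Bb3 A#3 C5 A4 E4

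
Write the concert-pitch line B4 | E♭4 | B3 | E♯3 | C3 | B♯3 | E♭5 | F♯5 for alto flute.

The alto flute sounds a perfect fourth below written, so the written part must be a perfect fourth above concert — transpose each note up.
B4 becomes E5
Eb4 becomes Ab4
B3 becomes E4
E#3 becomes A#3
C3 becomes F3
B#3 becomes E#4
Eb5 becomes Ab5
F#5 becomes B5

E5 Ab4 E4 A#3 F3 E#4 Ab5 B5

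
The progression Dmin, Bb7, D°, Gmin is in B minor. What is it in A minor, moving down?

Cmin Ab7 C° Fmin

B minor down to A minor is a major second; each chord root moves by that interval while the quality stays the same.
Dmin: root D down a major second → C, giving Cmin.
Bb7: root Bb down a major second → Ab, giving Ab7.
D°: root D down a major second → C, giving C°.
Gmin: root G down a major second → F, giving Fmin.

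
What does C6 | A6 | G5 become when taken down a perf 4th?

G5 E6 D5

A perfect fourth down from C6 gives G5.
A6 down a perfect fourth is E6.
G5: a fourth down reaches D, and 5 semitones makes it D5.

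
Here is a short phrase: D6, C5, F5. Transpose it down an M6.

F5 Eb4 Ab4

D6 down a major sixth is F5.
C5: a sixth down reaches E, and 9 semitones makes it Eb4.
F5: a sixth down reaches A, and 9 semitones makes it Ab4.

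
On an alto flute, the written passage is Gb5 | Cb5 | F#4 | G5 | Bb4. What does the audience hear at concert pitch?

Db5 Gb4 C#4 D5 F4

Written C4 on the alto flute sounds as G3, a perfect fourth lower; apply that shift to every note.
Gb5 → Db5
Cb5 → Gb4
F#4 → C#4
G5 → D5
Bb4 → F4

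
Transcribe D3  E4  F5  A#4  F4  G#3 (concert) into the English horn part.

Written C4 sounds as F3 on the English horn, so concert pitches are written a perfect fifth up.
D3 becomes A3
E4 becomes B4
F5 becomes C6
A#4 becomes E#5
F4 becomes C5
G#3 becomes D#4

A3 B4 C6 E#5 C5 D#4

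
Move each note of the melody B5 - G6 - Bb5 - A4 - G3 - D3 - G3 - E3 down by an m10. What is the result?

B5 becomes G#4
G6 becomes E5
Bb5 becomes G4
A4 becomes F#3
G3 becomes E2
D3 becomes B1
G3 becomes E2
E3 becomes C#2

G#4 E5 G4 F#3 E2 B1 E2 C#2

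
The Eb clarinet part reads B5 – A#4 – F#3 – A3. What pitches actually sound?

D6 C#5 A3 C4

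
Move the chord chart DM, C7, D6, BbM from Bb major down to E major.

G#M F#7 G#6 EM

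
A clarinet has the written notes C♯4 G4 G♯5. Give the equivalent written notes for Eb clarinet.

F##3 C#4 C##5

First find concert pitch: the A clarinet sounds a minor third below written, so C♯4 G4 G♯5 sounds A#3 E4 E#5.
Then write for Eb clarinet: it sounds a minor third above written, so the part must be a minor third below concert.
A#3 → F##3
E4 → C#4
E#5 → C##5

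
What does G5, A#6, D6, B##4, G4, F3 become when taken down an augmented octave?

Gb4 A5 Db5 B#3 Gb3 Fb2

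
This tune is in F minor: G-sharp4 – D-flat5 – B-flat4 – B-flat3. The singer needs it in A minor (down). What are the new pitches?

B#3 F4 D4 D3

F minor to A minor down is a minor sixth, so every note moves down by that interval.
G#4 -> B#3
Db5 -> F4
Bb4 -> D4
Bb3 -> D3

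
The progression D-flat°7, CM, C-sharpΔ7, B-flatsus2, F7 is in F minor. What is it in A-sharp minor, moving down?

F#°7 E#M E##Δ7 D#sus2 A#7

F minor down to A-sharp minor is a diminished sixth; each chord root moves by that interval while the quality stays the same.
D-flat°7: root D-flat down a diminished sixth → F#, giving F#°7.
CM: root C down a diminished sixth → E#, giving E#M.
C-sharpΔ7: root C-sharp down a diminished sixth → E##, giving E##Δ7.
B-flatsus2: root B-flat down a diminished sixth → D#, giving D#sus2.
F7: root F down a diminished sixth → A#, giving A#7.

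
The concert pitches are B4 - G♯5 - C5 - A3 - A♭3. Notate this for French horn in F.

F#5 D#6 G5 E4 Eb4

Written C4 sounds as F3 on the French horn in F, so concert pitches are written a perfect fifth up.
B4 gives F#5
G#5 gives D#6
C5 gives G5
A3 gives E4
Ab3 gives Eb4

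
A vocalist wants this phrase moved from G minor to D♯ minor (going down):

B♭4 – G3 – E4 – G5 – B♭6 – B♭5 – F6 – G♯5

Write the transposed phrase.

F#4 D#3 B#3 D#5 F#6 F#5 C#6 D##5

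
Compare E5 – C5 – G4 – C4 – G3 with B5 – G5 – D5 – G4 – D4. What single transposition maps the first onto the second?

up a perfect fifth

From E5 to B5 is 5 letter names — a fifth of some quality.
E5 to B5 is 7 semitones, which makes it a perfect fifth; the second version is higher, so the direction is up.
Checking another pair — G3 → D4 — gives the same interval.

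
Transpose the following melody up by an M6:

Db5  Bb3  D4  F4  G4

Bb5 G4 B4 D5 E5

Db5 -> Bb5
Bb3 -> G4
D4 -> B4
F4 -> D5
G4 -> E5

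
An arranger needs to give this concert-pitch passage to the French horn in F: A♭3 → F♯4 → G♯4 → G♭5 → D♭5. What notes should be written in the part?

Eb4 C#5 D#5 Db6 Ab5

The French horn in F sounds a perfect fifth below written, so the written part must be a perfect fifth above concert — transpose each note up.
Ab3 becomes Eb4
F#4 becomes C#5
G#4 becomes D#5
Gb5 becomes Db6
Db5 becomes Ab5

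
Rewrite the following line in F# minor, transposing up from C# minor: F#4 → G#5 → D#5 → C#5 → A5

C# minor to F# minor up is a perfect fourth, so every note moves up by that interval.
F#4 becomes B4
G#5 becomes C#6
D#5 becomes G#5
C#5 becomes F#5
A5 becomes D6

B4 C#6 G#5 F#5 D6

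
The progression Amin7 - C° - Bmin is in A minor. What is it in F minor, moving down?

Fmin7 Ab° Gmin

A minor down to F minor is a major third; each chord root moves by that interval while the quality stays the same.
Amin7: root A down a major third → F, giving Fmin7.
C°: root C down a major third → Ab, giving Ab°.
Bmin: root B down a major third → G, giving Gmin.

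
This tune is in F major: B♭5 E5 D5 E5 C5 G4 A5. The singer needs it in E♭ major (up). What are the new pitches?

Ab6 D6 C6 D6 Bb5 F5 G6

From F up to E♭ is a minor seventh; apply that to each pitch.
Bb5 gives Ab6
E5 gives D6
D5 gives C6
E5 gives D6
C5 gives Bb5
G4 gives F5
A5 gives G6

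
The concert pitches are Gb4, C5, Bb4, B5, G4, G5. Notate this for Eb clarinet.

Eb4 A4 G4 G#5 E4 E5

The Eb clarinet sounds a minor third above written, so the written part must be a minor third below concert — transpose each note down.
Gb4 → Eb4
C5 → A4
Bb4 → G4
B5 → G#5
G4 → E4
G5 → E5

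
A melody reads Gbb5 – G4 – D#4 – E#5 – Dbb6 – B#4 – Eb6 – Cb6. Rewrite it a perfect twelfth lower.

Cbb4 C3 G#2 A#3 Gbb4 E#3 Ab4 Fb4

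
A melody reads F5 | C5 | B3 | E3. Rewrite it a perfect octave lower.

F4 C4 B2 E2

F5 to F4
C5 to C4
B3 to B2
E3 to E2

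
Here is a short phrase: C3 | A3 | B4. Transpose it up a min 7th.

Bb3 G4 A5

C3 gives Bb3
A3 gives G4
B4 gives A5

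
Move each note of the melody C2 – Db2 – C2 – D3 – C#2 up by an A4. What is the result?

F#2 G2 F#2 G#3 F##2

C2 to F#2
Db2 to G2
C2 to F#2
D3 to G#3
C#2 to F##2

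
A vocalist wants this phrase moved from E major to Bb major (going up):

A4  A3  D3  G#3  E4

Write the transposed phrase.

Eb5 Eb4 Ab3 D4 Bb4

From E up to Bb is a diminished fifth; apply that to each pitch.
A4 -> Eb5
A3 -> Eb4
D3 -> Ab3
G#3 -> D4
E4 -> Bb4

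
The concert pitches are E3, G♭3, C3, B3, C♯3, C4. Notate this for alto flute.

Written C4 sounds as G3 on the alto flute, so concert pitches are written a perfect fourth up.
E3 → A3
Gb3 → Cb4
C3 → F3
B3 → E4
C#3 → F#3
C4 → F4

A3 Cb4 F3 E4 F#3 F4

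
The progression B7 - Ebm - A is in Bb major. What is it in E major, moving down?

E#7 Am D#

Bb major down to E major is a diminished fifth; each chord root moves by that interval while the quality stays the same.
B7: root B down a diminished fifth → E#, giving E#7.
Ebm: root Eb down a diminished fifth → A, giving Am.
A: root A down a diminished fifth → D#, giving D#.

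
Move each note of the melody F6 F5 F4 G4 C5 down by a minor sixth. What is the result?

F6 → A5
F5 → A4
F4 → A3
G4 → B3
C5 → E4

A5 A4 A3 B3 E4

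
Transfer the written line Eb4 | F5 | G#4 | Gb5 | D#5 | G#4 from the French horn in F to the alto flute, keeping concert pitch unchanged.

First find concert pitch: the French horn in F sounds a perfect fifth below written, so Eb4 F5 G#4 Gb5 D#5 G#4 sounds Ab3 Bb4 C#4 Cb5 G#4 C#4.
Then write for alto flute: it sounds a perfect fourth below written, so the part must be a perfect fourth above concert.
Ab3 → Db4
Bb4 → Eb5
C#4 → F#4
Cb5 → Fb5
G#4 → C#5
C#4 → F#4

Db4 Eb5 F#4 Fb5 C#5 F#4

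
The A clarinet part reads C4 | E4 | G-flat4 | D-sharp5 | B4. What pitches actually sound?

A3 C#4 Eb4 B#4 G#4

The A clarinet sounds a minor third below written, so transpose each written note down a minor third.
C4 to A3
E4 to C#4
Gb4 to Eb4
D#5 to B#4
B4 to G#4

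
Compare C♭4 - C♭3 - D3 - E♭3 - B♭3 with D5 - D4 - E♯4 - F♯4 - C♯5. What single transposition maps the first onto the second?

up an augmented ninth

Take the first pair: Cb4 → D5. C to D spans 9 letter names, so the interval is some kind of ninth.
Cb4 to D5 is 15 semitones, which makes it an augmented ninth; the second version is higher, so the direction is up.
Checking another pair — Bb3 → C#5 — gives the same interval.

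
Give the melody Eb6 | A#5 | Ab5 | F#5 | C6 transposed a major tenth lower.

Cb5 F#4 Fb4 D4 Ab4

A major tenth down from Eb6 gives Cb5.
A major tenth down from A#5 gives F#4.
Ab5 down a major tenth is Fb4.
F#5 down a major tenth is D4.
C6 down a major tenth is Ab4.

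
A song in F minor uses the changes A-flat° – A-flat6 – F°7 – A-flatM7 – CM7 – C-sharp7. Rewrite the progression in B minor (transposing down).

D° D6 B°7 DM7 F#M7 F##7

F minor down to B minor is a diminished fifth; each chord root moves by that interval while the quality stays the same.
A-flat°: root A-flat down a diminished fifth → D, giving D°.
A-flat6: root A-flat down a diminished fifth → D, giving D6.
F°7: root F down a diminished fifth → B, giving B°7.
A-flatM7: root A-flat down a diminished fifth → D, giving DM7.
CM7: root C down a diminished fifth → F#, giving F#M7.
C-sharp7: root C-sharp down a diminished fifth → F##, giving F##7.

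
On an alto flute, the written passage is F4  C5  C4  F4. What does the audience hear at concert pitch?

C4 G4 G3 C4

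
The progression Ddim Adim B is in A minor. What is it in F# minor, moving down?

A minor down to F# minor is a minor third; each chord root moves by that interval while the quality stays the same.
Ddim: root D down a minor third → B, giving Bdim.
Adim: root A down a minor third → F#, giving F#dim.
B: root B down a minor third → G#, giving G#.

Bdim F#dim G#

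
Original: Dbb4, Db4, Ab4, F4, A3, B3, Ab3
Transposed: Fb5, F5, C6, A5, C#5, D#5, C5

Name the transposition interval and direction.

up a major tenth

From Dbb4 to Fb5 is 10 letter names — a tenth of some quality.
Dbb4 to Fb5 is 16 semitones, which makes it a major tenth; the second version is higher, so the direction is up.
Checking another pair — Ab3 → C5 — gives the same interval.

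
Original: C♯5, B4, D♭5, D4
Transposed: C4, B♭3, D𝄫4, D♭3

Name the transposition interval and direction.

down an augmented octave

From C#5 to C4 is 8 letter names — an octave of some quality.
C4 to C#5 is 13 semitones, which makes it an augmented octave; the second version is lower, so the direction is down.
Checking another pair — D4 → Db3 — gives the same interval.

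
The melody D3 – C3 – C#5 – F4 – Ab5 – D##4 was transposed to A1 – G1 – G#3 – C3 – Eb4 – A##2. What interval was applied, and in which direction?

Take the first pair: D3 → A1. D to A spans 11 letter names, so the interval is some kind of eleventh.
A1 to D3 is 17 semitones, which makes it a perfect eleventh; the second version is lower, so the direction is down.
Checking another pair — D##4 → A##2 — gives the same interval.

down a perfect eleventh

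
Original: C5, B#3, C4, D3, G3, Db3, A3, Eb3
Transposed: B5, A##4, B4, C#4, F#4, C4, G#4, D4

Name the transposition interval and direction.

up a major seventh

Take the first pair: C5 → B5. C to B spans 7 letter names, so the interval is some kind of seventh.
C5 to B5 is 11 semitones, which makes it a major seventh; the second version is higher, so the direction is up.
Checking another pair — Eb3 → D4 — gives the same interval.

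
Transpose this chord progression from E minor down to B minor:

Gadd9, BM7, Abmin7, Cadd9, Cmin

E minor down to B minor is a perfect fourth; each chord root moves by that interval while the quality stays the same.
Gadd9: root G down a perfect fourth → D, giving Dadd9.
BM7: root B down a perfect fourth → F#, giving F#M7.
Abmin7: root Ab down a perfect fourth → Eb, giving Ebmin7.
Cadd9: root C down a perfect fourth → G, giving Gadd9.
Cmin: root C down a perfect fourth → G, giving Gmin.

Dadd9 F#M7 Ebmin7 Gadd9 Gmin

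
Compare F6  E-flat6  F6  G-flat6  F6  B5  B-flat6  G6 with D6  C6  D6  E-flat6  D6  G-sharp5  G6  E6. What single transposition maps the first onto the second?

Take the first pair: F6 → D6. F to D spans 3 letter names, so the interval is some kind of third.
D6 to F6 is 3 semitones, which makes it a minor third; the second version is lower, so the direction is down.
Checking another pair — G6 → E6 — gives the same interval.

down a minor third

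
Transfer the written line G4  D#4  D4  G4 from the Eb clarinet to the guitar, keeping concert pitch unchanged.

Bb5 F#5 F5 Bb5

First find concert pitch: the Eb clarinet sounds a minor third above written, so G4 D#4 D4 G4 sounds Bb4 F#4 F4 Bb4.
Then write for guitar: it sounds a perfect octave below written, so the part must be a perfect octave above concert.
Bb4 → Bb5
F#4 → F#5
F4 → F5
Bb4 → Bb5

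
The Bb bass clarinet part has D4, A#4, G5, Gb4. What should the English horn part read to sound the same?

First find concert pitch: the Bb bass clarinet sounds a major ninth below written, so D4 A#4 G5 Gb4 sounds C3 G#3 F4 Fb3.
Then write for English horn: it sounds a perfect fifth below written, so the part must be a perfect fifth above concert.
C3 → G3
G#3 → D#4
F4 → C5
Fb3 → Cb4

G3 D#4 C5 Cb4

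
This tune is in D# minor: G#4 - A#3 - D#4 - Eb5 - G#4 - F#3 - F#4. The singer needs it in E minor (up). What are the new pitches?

A4 B3 E4 Fb5 A4 G3 G4

D# minor to E minor up is a minor second, so every note moves up by that interval.
G#4 → A4
A#3 → B3
D#4 → E4
Eb5 → Fb5
G#4 → A4
F#3 → G3
F#4 → G4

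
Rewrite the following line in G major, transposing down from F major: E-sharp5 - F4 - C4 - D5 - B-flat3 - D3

F##4 G3 D3 E4 C3 E2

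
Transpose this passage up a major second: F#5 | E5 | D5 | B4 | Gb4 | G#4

G#5 F#5 E5 C#5 Ab4 A#4

F#5 gives G#5
E5 gives F#5
D5 gives E5
B4 gives C#5
Gb4 gives Ab4
G#4 gives A#4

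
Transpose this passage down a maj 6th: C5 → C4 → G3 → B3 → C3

Eb4 Eb3 Bb2 D3 Eb2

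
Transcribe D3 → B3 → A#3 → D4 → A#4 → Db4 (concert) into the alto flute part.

The alto flute sounds a perfect fourth below written, so the written part must be a perfect fourth above concert — transpose each note up.
D3 -> G3
B3 -> E4
A#3 -> D#4
D4 -> G4
A#4 -> D#5
Db4 -> Gb4

G3 E4 D#4 G4 D#5 Gb4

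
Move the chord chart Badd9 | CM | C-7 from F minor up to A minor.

D#add9 EM E-7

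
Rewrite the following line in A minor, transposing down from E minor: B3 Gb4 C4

E3 Cb4 F3

E minor to A minor down is a perfect fifth, so every note moves down by that interval.
B3 -> E3
Gb4 -> Cb4
C4 -> F3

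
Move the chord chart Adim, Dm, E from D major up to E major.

Bdim Em F#

D major up to E major is a major second; each chord root moves by that interval while the quality stays the same.
Adim: root A up a major second → B, giving Bdim.
Dm: root D up a major second → E, giving Em.
E: root E up a major second → F#, giving F#.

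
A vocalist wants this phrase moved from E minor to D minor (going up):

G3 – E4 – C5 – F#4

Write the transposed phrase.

E minor to D minor up is a minor seventh, so every note moves up by that interval.
G3 becomes F4
E4 becomes D5
C5 becomes Bb5
F#4 becomes E5

F4 D5 Bb5 E5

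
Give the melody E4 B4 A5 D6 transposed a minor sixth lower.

E4 gives G#3
B4 gives D#4
A5 gives C#5
D6 gives F#5

G#3 D#4 C#5 F#5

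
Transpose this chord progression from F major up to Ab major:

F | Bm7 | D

F major up to Ab major is a minor third; each chord root moves by that interval while the quality stays the same.
F: root F up a minor third → Ab, giving Ab.
Bm7: root B up a minor third → D, giving Dm7.
D: root D up a minor third → F, giving F.

Ab Dm7 F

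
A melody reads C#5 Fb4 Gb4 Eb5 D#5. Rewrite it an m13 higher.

A6 Dbb6 Ebb6 Cb7 B6

C#5 to A6
Fb4 to Dbb6
Gb4 to Ebb6
Eb5 to Cb7
D#5 to B6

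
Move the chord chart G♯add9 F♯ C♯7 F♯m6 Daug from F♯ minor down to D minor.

Eadd9 D A7 Dm6 Bbaug

F♯ minor down to D minor is a major third; each chord root moves by that interval while the quality stays the same.
G♯add9: root G♯ down a major third → E, giving Eadd9.
F♯: root F♯ down a major third → D, giving D.
C♯7: root C♯ down a major third → A, giving A7.
F♯m6: root F♯ down a major third → D, giving Dm6.
Daug: root D down a major third → Bb, giving Bbaug.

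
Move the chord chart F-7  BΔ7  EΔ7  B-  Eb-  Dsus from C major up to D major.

C major up to D major is a major second; each chord root moves by that interval while the quality stays the same.
F-7: root F up a major second → G, giving G-7.
BΔ7: root B up a major second → C#, giving C#Δ7.
EΔ7: root E up a major second → F#, giving F#Δ7.
B-: root B up a major second → C#, giving C#-.
Eb-: root Eb up a major second → F, giving F-.
Dsus: root D up a major second → E, giving Esus.

G-7 C#Δ7 F#Δ7 C#- F- Esus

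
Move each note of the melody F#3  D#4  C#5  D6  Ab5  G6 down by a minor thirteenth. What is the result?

A#1 F##2 E#3 F#4 C4 B4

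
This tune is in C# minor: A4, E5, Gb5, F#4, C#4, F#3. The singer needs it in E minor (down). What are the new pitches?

C# minor to E minor down is a major sixth, so every note moves down by that interval.
A4 to C4
E5 to G4
Gb5 to Bbb4
F#4 to A3
C#4 to E3
F#3 to A2

C4 G4 Bbb4 A3 E3 A2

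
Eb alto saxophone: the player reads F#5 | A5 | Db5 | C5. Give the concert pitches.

A4 C5 Fb4 Eb4

Written C4 on the Eb alto saxophone sounds as Eb3, a major sixth lower; apply that shift to every note.
F#5 -> A4
A5 -> C5
Db5 -> Fb4
C5 -> Eb4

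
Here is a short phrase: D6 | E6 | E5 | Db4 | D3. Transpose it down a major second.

C6 D6 D5 Cb4 C3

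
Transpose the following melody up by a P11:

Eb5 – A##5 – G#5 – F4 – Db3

Eb5: an eleventh up reaches A, and 17 semitones makes it Ab6.
A##5: an eleventh up reaches D, and 17 semitones makes it D##7.
A perfect eleventh up from G#5 gives C#7.
F4: an eleventh up reaches B, and 17 semitones makes it Bb5.
A perfect eleventh up from Db3 gives Gb4.

Ab6 D##7 C#7 Bb5 Gb4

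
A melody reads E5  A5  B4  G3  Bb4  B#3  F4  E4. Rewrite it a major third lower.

E5 down a major third is C5.
A5: a third down reaches F, and 4 semitones makes it F5.
B4: a third down reaches G, and 4 semitones makes it G4.
G3: a third down reaches E, and 4 semitones makes it Eb3.
Bb4 down a major third is Gb4.
B#3 down a major third is G#3.
F4 down a major third is Db4.
A major third down from E4 gives C4.

C5 F5 G4 Eb3 Gb4 G#3 Db4 C4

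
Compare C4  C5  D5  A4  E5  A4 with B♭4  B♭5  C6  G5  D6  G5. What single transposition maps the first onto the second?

up a minor seventh

Take the first pair: C4 → Bb4. C to B spans 7 letter names, so the interval is some kind of seventh.
C4 to Bb4 is 10 semitones, which makes it a minor seventh; the second version is higher, so the direction is up.
Checking another pair — A4 → G5 — gives the same interval.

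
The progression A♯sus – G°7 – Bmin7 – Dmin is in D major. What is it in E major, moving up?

B#sus A°7 C#min7 Emin

D major up to E major is a major second; each chord root moves by that interval while the quality stays the same.
A♯sus: root A♯ up a major second → B#, giving B#sus.
G°7: root G up a major second → A, giving A°7.
Bmin7: root B up a major second → C#, giving C#min7.
Dmin: root D up a major second → E, giving Emin.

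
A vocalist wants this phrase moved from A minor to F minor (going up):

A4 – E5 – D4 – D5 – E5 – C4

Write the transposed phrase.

A minor to F minor up is a minor sixth, so every note moves up by that interval.
A4 → F5
E5 → C6
D4 → Bb4
D5 → Bb5
E5 → C6
C4 → Ab4

F5 C6 Bb4 Bb5 C6 Ab4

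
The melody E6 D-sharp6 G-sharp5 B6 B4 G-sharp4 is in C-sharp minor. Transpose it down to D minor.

F5 E5 A4 C6 C4 A3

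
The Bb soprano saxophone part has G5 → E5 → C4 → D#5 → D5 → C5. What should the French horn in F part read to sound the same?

First find concert pitch: the Bb soprano saxophone sounds a major second below written, so G5 E5 C4 D#5 D5 C5 sounds F5 D5 Bb3 C#5 C5 Bb4.
Then write for French horn in F: it sounds a perfect fifth below written, so the part must be a perfect fifth above concert.
F5 → C6
D5 → A5
Bb3 → F4
C#5 → G#5
C5 → G5
Bb4 → F5

C6 A5 F4 G#5 G5 F5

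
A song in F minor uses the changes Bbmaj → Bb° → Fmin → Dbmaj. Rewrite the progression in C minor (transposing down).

Fmaj F° Cmin Abmaj

F minor down to C minor is a perfect fourth; each chord root moves by that interval while the quality stays the same.
Bbmaj: root Bb down a perfect fourth → F, giving Fmaj.
Bb°: root Bb down a perfect fourth → F, giving F°.
Fmin: root F down a perfect fourth → C, giving Cmin.
Dbmaj: root Db down a perfect fourth → Ab, giving Abmaj.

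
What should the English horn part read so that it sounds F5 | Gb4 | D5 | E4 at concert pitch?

Written C4 sounds as F3 on the English horn, so concert pitches are written a perfect fifth up.
F5 → C6
Gb4 → Db5
D5 → A5
E4 → B4

C6 Db5 A5 B4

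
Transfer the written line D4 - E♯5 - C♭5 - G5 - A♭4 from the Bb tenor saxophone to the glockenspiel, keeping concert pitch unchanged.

C1 D#2 Bbb1 F2 Gb1

First find concert pitch: the Bb tenor saxophone sounds a major ninth below written, so D4 E♯5 C♭5 G5 A♭4 sounds C3 D#4 Bbb3 F4 Gb3.
Then write for glockenspiel: it sounds a perfect fifteenth above written, so the part must be a perfect fifteenth below concert.
C3 → C1
D#4 → D#2
Bbb3 → Bbb1
F4 → F2
Gb3 → Gb1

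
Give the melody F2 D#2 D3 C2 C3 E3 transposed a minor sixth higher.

Db3 B2 Bb3 Ab2 Ab3 C4

F2 → Db3
D#2 → B2
D3 → Bb3
C2 → Ab2
C3 → Ab3
E3 → C4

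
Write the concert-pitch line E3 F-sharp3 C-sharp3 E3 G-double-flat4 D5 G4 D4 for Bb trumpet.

Written C4 sounds as Bb3 on the Bb trumpet, so concert pitches are written a major second up.
E3 to F#3
F#3 to G#3
C#3 to D#3
E3 to F#3
Gbb4 to Abb4
D5 to E5
G4 to A4
D4 to E4

F#3 G#3 D#3 F#3 Abb4 E5 A4 E4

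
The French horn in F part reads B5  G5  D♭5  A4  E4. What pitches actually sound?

E5 C5 Gb4 D4 A3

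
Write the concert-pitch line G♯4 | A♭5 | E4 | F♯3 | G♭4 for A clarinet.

The A clarinet sounds a minor third below written, so the written part must be a minor third above concert — transpose each note up.
G#4 becomes B4
Ab5 becomes Cb6
E4 becomes G4
F#3 becomes A3
Gb4 becomes Bbb4

B4 Cb6 G4 A3 Bbb4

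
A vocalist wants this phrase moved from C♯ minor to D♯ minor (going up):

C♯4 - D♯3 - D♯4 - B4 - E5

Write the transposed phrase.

From C♯ up to D♯ is a major second; apply that to each pitch.
C#4 becomes D#4
D#3 becomes E#3
D#4 becomes E#4
B4 becomes C#5
E5 becomes F#5

D#4 E#3 E#4 C#5 F#5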